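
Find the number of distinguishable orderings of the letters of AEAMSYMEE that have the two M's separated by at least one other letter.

There are 9!/(3!·2!·2!) = 15120 arrangements of AEAMSYMEE in total.
If the two M's are adjacent, glue them into one block, leaving 8 items to arrange: (8)!/(3!·2!) = 3360 ways.
Hence 15120 − 3360 = 11760.

11760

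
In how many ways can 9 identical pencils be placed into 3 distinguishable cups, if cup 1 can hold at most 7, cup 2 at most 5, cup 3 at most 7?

39

By stars and bars, unrestricted non-negative solutions to x_1+…+x_3 = 9 number C(9+2,2) = 55.
Subtract solutions that violate a single cap (substitute x_i' = x_i − (cap_i+1)): x_1 ≥ 8 gives C(3,2) = 3; x_2 ≥ 6 gives C(5,2) = 10; x_3 ≥ 8 gives C(3,2) = 3. Together 16.
No two caps can be exceeded simultaneously, so the pair terms are all 0.
By inclusion–exclusion the count is 55 − 16 + 0 = 39.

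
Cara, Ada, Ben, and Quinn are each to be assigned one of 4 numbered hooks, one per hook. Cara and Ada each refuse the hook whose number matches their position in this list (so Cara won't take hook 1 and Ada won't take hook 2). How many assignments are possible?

Let Aᵢ (for i ∈ {1, 2}) be the placements that put person i in their forbidden hook. Any j of these fix j positions, leaving (4−j)! ways to fill the rest, and there are C(2,j) ways to pick which j.
By inclusion–exclusion, the number of valid placements is Σ_{j=0}^{2} (−1)^j C(2,j)·(4−j)!.
Computing: 24 − 12 + 2 = 14.

14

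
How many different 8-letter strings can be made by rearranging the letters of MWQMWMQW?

560

MWQMWMQW has 8 letters with M appearing 3 times, Q appearing twice, and W appearing 3 times.
Dividing 8! = 40320 by 3!·3!·2! = 72 for the repeated letters gives 560.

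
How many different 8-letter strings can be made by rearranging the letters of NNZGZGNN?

NNZGZGNN has 8 letters with G appearing twice, N appearing 4 times, and Z appearing twice.
The number of distinct arrangements is 8!/(4!·2!·2!) = 40320/96 = 420.

420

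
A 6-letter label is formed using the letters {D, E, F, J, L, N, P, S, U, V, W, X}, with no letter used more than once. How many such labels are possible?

This is a permutation of 6 out of 12: P(12,6) = 12!/6!.
12 × 11 × 10 × 9 × 8 × 7 = 665280.

665280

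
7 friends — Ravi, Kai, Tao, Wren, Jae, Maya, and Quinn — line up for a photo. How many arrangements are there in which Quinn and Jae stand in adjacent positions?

Treat {Quinn, Jae} as a single unit. There are 6 units to order, and the pair itself can be ordered 2 ways.
So the count is 2·(6)! = 1440.

1440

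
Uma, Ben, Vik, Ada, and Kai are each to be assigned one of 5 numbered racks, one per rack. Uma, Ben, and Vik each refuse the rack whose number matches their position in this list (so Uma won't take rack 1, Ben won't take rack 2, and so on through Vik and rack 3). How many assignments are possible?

Let Aᵢ (for i ∈ {1, 2, 3}) be the placements that put person i in their forbidden rack. Any j of these fix j positions, leaving (5−j)! ways to fill the rest, and there are C(3,j) ways to pick which j.
By inclusion–exclusion, the number of valid placements is Σ_{j=0}^{3} (−1)^j C(3,j)·(5−j)!.
Computing: 120 − 72 + 18 − 2 = 64.

64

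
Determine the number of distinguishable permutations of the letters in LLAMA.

30

Letter multiplicities in LLAMA: A×2, L×2, M×1.
So there are 5! / (2!·2!) = 30 distinguishable arrangements.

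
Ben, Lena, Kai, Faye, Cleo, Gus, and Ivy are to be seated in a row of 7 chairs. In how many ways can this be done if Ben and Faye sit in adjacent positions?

1440

Treat {Ben, Faye} as a single unit. There are 6 units to order, and the pair itself can be ordered 2 ways.
That gives 2 × 6! = 2 × 720 = 1440.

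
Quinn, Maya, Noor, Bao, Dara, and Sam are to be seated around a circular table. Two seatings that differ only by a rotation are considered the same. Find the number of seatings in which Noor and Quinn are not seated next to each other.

72

Without the restriction there are (5)! = 120 seatings.
Those with Noor next to Quinn: fuse the pair into one unit and seat 5 units around a circle — 2·(4)! = 48.
Subtracting, 120 − 48 = 72.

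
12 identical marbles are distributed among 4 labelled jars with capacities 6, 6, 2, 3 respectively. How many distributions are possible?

42

Ignoring the caps, the number of non-negative solutions to x_1+…+x_4 = 12 is C(15,3) = 455.
Subtract solutions that violate a single cap (substitute x_i' = x_i − (cap_i+1)): x_1 ≥ 7 gives C(8,3) = 56; x_2 ≥ 7 gives C(8,3) = 56; x_3 ≥ 3 gives C(12,3) = 220; x_4 ≥ 4 gives C(11,3) = 165. Together 497.
Add back pairs where two caps are both exceeded: 0 + 10 + 4 + 10 + 4 + 56 = 84.
By inclusion–exclusion the count is 455 − 497 + 84 = 42.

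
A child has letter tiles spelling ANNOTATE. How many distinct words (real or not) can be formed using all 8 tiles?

ANNOTATE has 8 letters with A appearing twice, N appearing twice, and T appearing twice.
The number of distinct arrangements is 8!/(2!·2!·2!) = 40320/8 = 5040.

5040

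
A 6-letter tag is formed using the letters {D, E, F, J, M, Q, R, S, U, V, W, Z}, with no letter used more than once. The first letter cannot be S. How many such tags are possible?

609840

The first letter has 12−1 = 11 choices (anything except S).
The remaining 5 letters are filled from the other 11 symbols without repetition: 11 × 10 × 9 × 8 × 7 = 55440.
Total: 11 × 55440 = 609840.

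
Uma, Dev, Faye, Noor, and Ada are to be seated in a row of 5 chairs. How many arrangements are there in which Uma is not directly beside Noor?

72

There are 5! = 120 arrangements in all. If Uma and Noor are adjacent, merging them into one block gives 2·(4)! = 48 arrangements.
Complementary counting: 120 − 48 = 72.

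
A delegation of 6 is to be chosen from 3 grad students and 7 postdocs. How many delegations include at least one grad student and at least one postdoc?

With no constraint there are C(10,6) = 210 possible selections.
Selections missing a whole group: no grad students → C(7,6) = 7; no postdocs → C(3,6) = 0.
Both groups omitted at once is impossible, so 210 − 7 = 203.

203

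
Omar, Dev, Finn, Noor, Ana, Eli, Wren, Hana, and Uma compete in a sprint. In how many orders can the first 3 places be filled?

504

This is an ordered selection of 3 from 9: P(9,3).
That gives 9 × 8 × 7 = 504.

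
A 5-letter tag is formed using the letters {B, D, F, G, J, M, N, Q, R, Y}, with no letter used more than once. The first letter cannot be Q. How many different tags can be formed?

The first letter has 10−1 = 9 choices (anything except Q).
The remaining 4 letters are filled from the other 9 symbols without repetition: 9 × 8 × 7 × 6 = 3024.
Total: 9 × 3024 = 27216.

27216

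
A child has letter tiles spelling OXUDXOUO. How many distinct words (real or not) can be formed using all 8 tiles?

Letter multiplicities in OXUDXOUO: D×1, O×3, U×2, X×2.
The number of distinct arrangements is 8!/(3!·2!·2!) = 40320/24 = 1680.

1680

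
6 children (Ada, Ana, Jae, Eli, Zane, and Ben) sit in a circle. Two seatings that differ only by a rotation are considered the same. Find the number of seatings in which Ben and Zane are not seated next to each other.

72

All circular seatings of 6 people number (5)! = 120.
Seatings with Ben beside Zane: treat them as a block with 2 internal orders, giving 2 × (4)! = 48.
Subtracting, 120 − 48 = 72.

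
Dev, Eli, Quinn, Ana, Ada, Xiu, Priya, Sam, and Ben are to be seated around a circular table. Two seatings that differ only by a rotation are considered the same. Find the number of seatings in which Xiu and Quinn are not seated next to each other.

30240

Without the restriction there are (8)! = 40320 seatings.
Those with Xiu next to Quinn: fuse the pair into one unit and seat 8 units around a circle — 2·(7)! = 10080.
Subtracting, 40320 − 10080 = 30240.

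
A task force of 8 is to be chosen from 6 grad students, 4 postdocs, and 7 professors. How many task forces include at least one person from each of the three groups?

Total 8-person selections from all 17: C(17,8) = 24310.
Selections missing a whole group: no grad students → C(11,8) = 165; no postdocs → C(13,8) = 1287; no professors → C(10,8) = 45.
Add back selections omitting two groups (i.e. drawn from a single group): C(6,8) + C(4,8) + C(7,8) = 0.
By inclusion–exclusion: 24310 − 1497 + 0 = 22813.

22813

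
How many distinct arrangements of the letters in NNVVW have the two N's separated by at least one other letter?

There are 5!/(2!·2!) = 30 arrangements of NNVVW in total.
Arrangements with the N's together: treat NN as one letter, giving (4)!/(2!) = 12.
Hence 30 − 12 = 18.

18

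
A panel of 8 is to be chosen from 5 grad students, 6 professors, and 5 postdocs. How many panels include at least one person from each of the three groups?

12495

Unrestricted: C(16,8) = 12870 ways to pick any 8 of the 16.
Selections missing a whole group: no grad students → C(11,8) = 165; no professors → C(10,8) = 45; no postdocs → C(11,8) = 165.
Add back selections omitting two groups (i.e. drawn from a single group): C(5,8) + C(6,8) + C(5,8) = 0.
By inclusion–exclusion: 12870 − 375 + 0 = 12495.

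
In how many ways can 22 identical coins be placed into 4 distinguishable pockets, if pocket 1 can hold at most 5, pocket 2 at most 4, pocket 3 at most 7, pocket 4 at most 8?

By stars and bars, unrestricted non-negative solutions to x_1+…+x_4 = 22 number C(22+3,3) = 2300.
Subtract solutions that violate a single cap (substitute x_i' = x_i − (cap_i+1)): x_1 ≥ 6 gives C(19,3) = 969; x_2 ≥ 5 gives C(20,3) = 1140; x_3 ≥ 8 gives C(17,3) = 680; x_4 ≥ 9 gives C(16,3) = 560. Together 3349.
Add back pairs where two caps are both exceeded: 364 + 165 + 120 + 220 + 165 + 56 = 1090.
Subtract triples: 20 + 10 + 0 + 1 = 31.
By inclusion–exclusion the count is 2300 − 3349 + 1090 − 31 = 10.

10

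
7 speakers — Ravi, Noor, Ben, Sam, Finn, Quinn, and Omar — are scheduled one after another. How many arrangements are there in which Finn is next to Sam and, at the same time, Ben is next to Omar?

480

Treat {Finn,Sam} as one block (2 orders) and {Ben,Omar} as another (2 orders).
That leaves 5 units to arrange: 2 × 2 × 5! = 4 × 120 = 480.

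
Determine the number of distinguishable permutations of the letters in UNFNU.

30

Letter multiplicities in UNFNU: F×1, N×2, U×2.
Dividing 5! = 120 by 2!·2! = 4 for the repeated letters gives 30.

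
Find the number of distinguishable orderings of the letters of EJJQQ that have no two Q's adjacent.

18

Total arrangements of EJJQQ: 5!/(2!·2!) = 30.
If the two Q's are adjacent, glue them into one block, leaving 4 items to arrange: (4)!/(2!) = 12 ways.
Hence 30 − 12 = 18.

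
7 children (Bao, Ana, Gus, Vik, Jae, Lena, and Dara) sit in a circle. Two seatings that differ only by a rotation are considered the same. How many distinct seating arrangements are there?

Around a circle, 7 distinct people have 7!/7 = (6)! = 720 rotationally distinct seatings.

720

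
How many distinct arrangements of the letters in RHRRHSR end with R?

60

With the last slot taken by R, it remains to arrange the other 6 letters (HRRHSR).
Those 6 letters have H appearing twice and R appearing 3 times, giving (6)!/(3!·2!) = 60.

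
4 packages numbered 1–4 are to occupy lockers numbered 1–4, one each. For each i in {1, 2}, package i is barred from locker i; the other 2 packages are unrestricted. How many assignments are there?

14

Let Aᵢ (for i ∈ {1, 2}) be the placements that put package i in its forbidden locker. Any j of these fix j positions, leaving (4−j)! ways to fill the rest, and there are C(2,j) ways to pick which j.
By inclusion–exclusion, the number of valid placements is Σ_{j=0}^{2} (−1)^j C(2,j)·(4−j)!.
Computing: 24 − 12 + 2 = 14.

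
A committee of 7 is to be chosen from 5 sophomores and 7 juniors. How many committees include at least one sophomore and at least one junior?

791

Unrestricted: C(12,7) = 792 ways to pick any 7 of the 12.
Subtract selections that omit an entire group: no sophomores → C(7,7) = 1; no juniors → C(5,7) = 0.
Both groups omitted at once is impossible, so 792 − 1 = 791.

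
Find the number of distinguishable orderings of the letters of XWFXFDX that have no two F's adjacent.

Total arrangements of XWFXFDX: 7!/(3!·2!) = 420.
Arrangements with the F's together: treat FF as one letter, giving (6)!/(3!) = 120.
Subtracting, 420 − 120 = 300 arrangements keep the F's apart.

300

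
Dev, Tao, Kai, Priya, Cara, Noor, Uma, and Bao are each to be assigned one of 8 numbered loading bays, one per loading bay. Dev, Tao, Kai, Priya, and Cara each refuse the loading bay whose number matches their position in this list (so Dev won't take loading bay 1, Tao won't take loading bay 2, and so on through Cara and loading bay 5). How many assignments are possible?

21234

Let Aᵢ (for 1 ≤ i ≤ 5) be the placements that put person i in their forbidden loading bay. Any j of these fix j positions, leaving (8−j)! ways to fill the rest, and there are C(5,j) ways to pick which j.
By inclusion–exclusion, the number of valid placements is Σ_{j=0}^{5} (−1)^j C(5,j)·(8−j)!.
Computing: 40320 − 25200 + 7200 − 1200 + 120 − 6 = 21234.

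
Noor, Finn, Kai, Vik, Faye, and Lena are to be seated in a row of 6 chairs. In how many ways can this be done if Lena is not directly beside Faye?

480

Of the 6! = 720 arrangements, those with Lena and Faye adjacent number 2 × 5! = 240 (treat the pair as a block with 2 internal orders).
Complementary counting: 720 − 240 = 480.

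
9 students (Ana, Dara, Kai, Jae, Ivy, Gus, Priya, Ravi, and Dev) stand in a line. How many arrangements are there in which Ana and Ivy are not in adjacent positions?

There are 9! = 362880 arrangements in all. If Ana and Ivy are adjacent, merging them into one block gives 2·(8)! = 80640 arrangements.
Complementary counting: 362880 − 80640 = 282240.

282240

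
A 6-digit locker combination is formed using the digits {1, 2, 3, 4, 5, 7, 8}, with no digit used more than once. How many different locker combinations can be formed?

5040

Choose and order 6 of the 7 symbols: the first digit has 7 options, the next 6, and so on down to 2.
That product is 7 × 6 × 5 × 4 × 3 × 2 = 5040.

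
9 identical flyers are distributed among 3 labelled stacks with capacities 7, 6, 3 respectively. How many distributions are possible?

By stars and bars, unrestricted non-negative solutions to x_1+…+x_3 = 9 number C(9+2,2) = 55.
Subtract solutions that violate a single cap (substitute x_i' = x_i − (cap_i+1)): x_1 ≥ 8 gives C(3,2) = 3; x_2 ≥ 7 gives C(4,2) = 6; x_3 ≥ 4 gives C(7,2) = 21. Together 30.
No two caps can be exceeded simultaneously, so the pair terms are all 0.
By inclusion–exclusion the count is 55 − 30 + 0 = 25.

25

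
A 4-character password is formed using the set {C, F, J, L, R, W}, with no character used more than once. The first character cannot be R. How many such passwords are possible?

300

The first character has 6−1 = 5 choices (anything except R).
The remaining 3 characters are filled from the other 5 symbols without repetition: 5 × 4 × 3 = 60.
Total: 5 × 60 = 300.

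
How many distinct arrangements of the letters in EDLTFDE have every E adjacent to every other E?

360

Treat the 2 copies of E as a single block. The multiset to arrange is then {EE, D, D, F, L, T}, 6 items in all.
That gives (6)!/(2!) = 360 arrangements.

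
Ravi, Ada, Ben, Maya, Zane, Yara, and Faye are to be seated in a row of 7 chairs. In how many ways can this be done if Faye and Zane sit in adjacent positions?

Place the 5 others and the Faye-Zane pair as 6 objects in a line; the pair has 2 internal arrangements.
So the count is 2·(6)! = 1440.

1440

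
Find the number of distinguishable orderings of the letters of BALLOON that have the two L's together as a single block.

Treat the 2 copies of L as a single block. The multiset to arrange is then {LL, A, B, N, O, O}, 6 items in all.
That gives (6)!/(2!) = 360 arrangements.

360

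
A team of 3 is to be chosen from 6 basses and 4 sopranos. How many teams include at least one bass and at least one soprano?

Total 3-person selections from all 10: C(10,3) = 120.
Subtract selections that omit an entire group: no basses → C(4,3) = 4; no sopranos → C(6,3) = 20.
Both groups omitted at once is impossible, so 120 − 24 = 96.

96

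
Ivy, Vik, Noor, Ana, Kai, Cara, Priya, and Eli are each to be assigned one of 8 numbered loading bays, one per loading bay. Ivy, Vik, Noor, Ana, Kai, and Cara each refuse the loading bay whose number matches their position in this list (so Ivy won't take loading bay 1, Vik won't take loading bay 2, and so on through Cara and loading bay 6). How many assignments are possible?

18806

Let Aᵢ (for 1 ≤ i ≤ 6) be the placements that put person i in their forbidden loading bay. Any j of these fix j positions, leaving (8−j)! ways to fill the rest, and there are C(6,j) ways to pick which j.
By inclusion–exclusion, the number of valid placements is Σ_{j=0}^{6} (−1)^j C(6,j)·(8−j)!.
Computing: 40320 − 30240 + 10800 − 2400 + 360 − 36 + 2 = 18806.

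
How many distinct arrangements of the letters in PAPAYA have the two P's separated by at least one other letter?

40

There are 6!/(3!·2!) = 60 arrangements of PAPAYA in total.
If the two P's are adjacent, glue them into one block, leaving 5 items to arrange: (5)!/(3!) = 20 ways.
Subtracting, 60 − 20 = 40 arrangements keep the P's apart.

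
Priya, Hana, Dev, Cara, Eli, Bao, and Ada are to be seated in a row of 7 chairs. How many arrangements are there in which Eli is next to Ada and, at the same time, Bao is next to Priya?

Treat {Eli,Ada} as one block (2 orders) and {Bao,Priya} as another (2 orders).
That leaves 5 units to arrange: 2 × 2 × 5! = 4 × 120 = 480.

480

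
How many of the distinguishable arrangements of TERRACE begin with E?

360

Fix E in the first position and arrange the remaining 6 letters.
Those 6 letters have R appearing twice, giving (6)!/(2!) = 360.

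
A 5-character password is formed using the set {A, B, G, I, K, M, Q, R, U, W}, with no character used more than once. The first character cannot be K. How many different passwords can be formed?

27216

The first character has 10−1 = 9 choices (anything except K).
The remaining 4 characters are filled from the other 9 symbols without repetition: 9 × 8 × 7 × 6 = 3024.
Total: 9 × 3024 = 27216.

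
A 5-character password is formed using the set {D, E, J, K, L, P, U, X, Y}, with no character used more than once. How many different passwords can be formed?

Choose and order 5 of the 9 symbols: the first character has 9 options, the next 8, and so on down to 5.
9 × 8 × 7 × 6 × 5 = 15120.

15120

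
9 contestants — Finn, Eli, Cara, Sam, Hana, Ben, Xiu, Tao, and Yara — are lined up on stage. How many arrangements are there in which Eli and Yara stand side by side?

Place the 7 others and the Eli-Yara pair as 8 objects in a line; the pair has 2 internal arrangements.
That gives 2 × 8! = 2 × 40320 = 80640.

80640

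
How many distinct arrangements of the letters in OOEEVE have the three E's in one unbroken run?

Treat the 3 copies of E as a single block. The multiset to arrange is then {EEE, O, O, V}, 4 items in all.
That gives (4)!/(2!) = 12 arrangements.

12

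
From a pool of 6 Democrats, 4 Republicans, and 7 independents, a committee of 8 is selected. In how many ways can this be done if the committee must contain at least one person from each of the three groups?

22813

Total 8-person selections from all 17: C(17,8) = 24310.
Subtract selections that omit an entire group: no Democrats → C(11,8) = 165; no Republicans → C(13,8) = 1287; no independents → C(10,8) = 45.
Add back selections omitting two groups (i.e. drawn from a single group): C(6,8) + C(4,8) + C(7,8) = 0.
By inclusion–exclusion: 24310 − 1497 + 0 = 22813.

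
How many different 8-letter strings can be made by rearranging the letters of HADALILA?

The 8 letters of HADALILA have repeats: A appearing 3 times and L appearing twice.
So there are 8! / (3!·2!) = 3360 distinguishable arrangements.

3360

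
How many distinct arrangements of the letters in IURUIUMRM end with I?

1680

Fix I in the last position and arrange the remaining 8 letters.
Those 8 letters have M appearing twice, R appearing twice, and U appearing 3 times, giving (8)!/(3!·2!·2!) = 1680.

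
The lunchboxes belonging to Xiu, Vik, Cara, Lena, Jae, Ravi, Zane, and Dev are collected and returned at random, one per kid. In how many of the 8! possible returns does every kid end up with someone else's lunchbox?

This is the derangement count D_8: permutations of 8 items with no fixed point.
By inclusion–exclusion this is Σ_{j=0}^{8} (−1)^j C(8,j)·(8−j)!.
Computing: 40320 − 40320 + 20160 − 6720 + 1680 − 336 + 56 − 8 + 1 = 14833.

14833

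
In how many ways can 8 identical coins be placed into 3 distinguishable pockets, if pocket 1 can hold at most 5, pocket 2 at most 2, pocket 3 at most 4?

By stars and bars, unrestricted non-negative solutions to x_1+…+x_3 = 8 number C(8+2,2) = 45.
Subtract solutions that violate a single cap (substitute x_i' = x_i − (cap_i+1)): x_1 ≥ 6 gives C(4,2) = 6; x_2 ≥ 3 gives C(7,2) = 21; x_3 ≥ 5 gives C(5,2) = 10. Together 37.
Add back pairs where two caps are both exceeded: 0 + 0 + 1 = 1.
By inclusion–exclusion the count is 45 − 37 + 1 = 9.

9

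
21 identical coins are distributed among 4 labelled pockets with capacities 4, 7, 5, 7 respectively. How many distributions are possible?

10

Without the upper bounds there are C(24,3) = 2024 ways to split 21 among 4 pockets.
Subtract solutions that violate a single cap (substitute x_i' = x_i − (cap_i+1)): x_1 ≥ 5 gives C(19,3) = 969; x_2 ≥ 8 gives C(16,3) = 560; x_3 ≥ 6 gives C(18,3) = 816; x_4 ≥ 8 gives C(16,3) = 560. Together 2905.
Add back pairs where two caps are both exceeded: 165 + 286 + 165 + 120 + 56 + 120 = 912.
Subtract triples: 10 + 1 + 10 + 0 = 21.
By inclusion–exclusion the count is 2024 − 2905 + 912 − 21 = 10.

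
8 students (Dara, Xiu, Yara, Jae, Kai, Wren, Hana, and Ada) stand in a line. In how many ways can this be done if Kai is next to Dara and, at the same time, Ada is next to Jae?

Treat {Kai,Dara} as one block (2 orders) and {Ada,Jae} as another (2 orders).
That leaves 6 units to arrange: 2 × 2 × 6! = 4 × 720 = 2880.

2880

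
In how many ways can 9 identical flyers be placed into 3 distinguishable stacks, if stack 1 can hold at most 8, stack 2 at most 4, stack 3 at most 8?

Ignoring the caps, the number of non-negative solutions to x_1+…+x_3 = 9 is C(11,2) = 55.
Subtract solutions that violate a single cap (substitute x_i' = x_i − (cap_i+1)): x_1 ≥ 9 gives C(2,2) = 1; x_2 ≥ 5 gives C(6,2) = 15; x_3 ≥ 9 gives C(2,2) = 1. Together 17.
No two caps can be exceeded simultaneously, so the pair terms are all 0.
By inclusion–exclusion the count is 55 − 17 + 0 = 38.

38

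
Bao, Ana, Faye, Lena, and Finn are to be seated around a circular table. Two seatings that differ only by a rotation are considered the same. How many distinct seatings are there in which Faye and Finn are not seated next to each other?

Without the restriction there are (4)! = 24 seatings.
Those with Faye next to Finn: fuse the pair into one unit and seat 4 units around a circle — 2·(3)! = 12.
Subtracting, 24 − 12 = 12.

12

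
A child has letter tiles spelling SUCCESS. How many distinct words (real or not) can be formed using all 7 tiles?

420

The 7 letters of SUCCESS have repeats: C appearing twice and S appearing 3 times.
The number of distinct arrangements is 7!/(3!·2!) = 5040/12 = 420.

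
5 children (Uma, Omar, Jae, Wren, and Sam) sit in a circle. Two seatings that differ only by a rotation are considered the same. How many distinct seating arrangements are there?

24

Seat Uma anywhere (absorbing the rotational symmetry), then permute the other 4: (4)! = 24.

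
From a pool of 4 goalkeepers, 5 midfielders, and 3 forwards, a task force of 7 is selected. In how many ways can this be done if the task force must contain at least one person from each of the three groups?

Total 7-person selections from all 12: C(12,7) = 792.
Selections missing a whole group: no goalkeepers → C(8,7) = 8; no midfielders → C(7,7) = 1; no forwards → C(9,7) = 36.
Add back selections omitting two groups (i.e. drawn from a single group): C(4,7) + C(5,7) + C(3,7) = 0.
By inclusion–exclusion: 792 − 45 + 0 = 747.

747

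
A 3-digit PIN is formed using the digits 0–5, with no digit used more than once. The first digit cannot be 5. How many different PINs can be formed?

100

The first digit has 6−1 = 5 choices (anything except 5).
The remaining 2 digits are filled from the other 5 symbols without repetition: 5 × 4 = 20.
Total: 5 × 20 = 100.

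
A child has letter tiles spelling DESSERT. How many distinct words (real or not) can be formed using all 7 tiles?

1260

The 7 letters of DESSERT have repeats: E appearing twice and S appearing twice.
The number of distinct arrangements is 7!/(2!·2!) = 5040/4 = 1260.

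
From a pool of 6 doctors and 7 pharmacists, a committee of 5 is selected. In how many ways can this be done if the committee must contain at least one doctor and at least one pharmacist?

With no constraint there are C(13,5) = 1287 possible selections.
Selections missing a whole group: no doctors → C(7,5) = 21; no pharmacists → C(6,5) = 6.
Both groups omitted at once is impossible, so 1287 − 27 = 1260.

1260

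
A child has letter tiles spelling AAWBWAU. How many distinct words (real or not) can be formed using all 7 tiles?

The 7 letters of AAWBWAU have repeats: A appearing 3 times and W appearing twice.
So there are 7! / (3!·2!) = 420 distinguishable arrangements.

420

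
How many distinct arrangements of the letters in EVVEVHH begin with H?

60

Fix H in the first position and arrange the remaining 6 letters.
Those 6 letters have E appearing twice and V appearing 3 times, giving (6)!/(3!·2!) = 60.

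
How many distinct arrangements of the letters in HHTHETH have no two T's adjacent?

Total arrangements of HHTHETH: 7!/(4!·2!) = 105.
If the two T's are adjacent, glue them into one block, leaving 6 items to arrange: (6)!/(4!) = 30 ways.
Hence 105 − 30 = 75.

75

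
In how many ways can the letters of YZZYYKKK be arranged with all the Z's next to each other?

140

Treat the 2 copies of Z as a single block. The multiset to arrange is then {ZZ, K, K, K, Y, Y, Y}, 7 items in all.
That gives (7)!/(3!·3!) = 140 arrangements.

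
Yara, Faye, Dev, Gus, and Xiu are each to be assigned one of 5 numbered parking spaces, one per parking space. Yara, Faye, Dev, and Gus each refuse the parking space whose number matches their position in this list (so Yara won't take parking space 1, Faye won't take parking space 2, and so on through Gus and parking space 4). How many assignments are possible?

Let Aᵢ (for 1 ≤ i ≤ 4) be the placements that put person i in their forbidden parking space. Any j of these fix j positions, leaving (5−j)! ways to fill the rest, and there are C(4,j) ways to pick which j.
By inclusion–exclusion, the number of valid placements is Σ_{j=0}^{4} (−1)^j C(4,j)·(5−j)!.
Computing: 120 − 96 + 36 − 8 + 1 = 53.

53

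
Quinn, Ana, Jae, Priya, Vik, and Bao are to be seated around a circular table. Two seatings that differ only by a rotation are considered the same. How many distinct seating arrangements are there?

120

Seat Quinn anywhere (absorbing the rotational symmetry), then permute the other 5: (5)! = 120.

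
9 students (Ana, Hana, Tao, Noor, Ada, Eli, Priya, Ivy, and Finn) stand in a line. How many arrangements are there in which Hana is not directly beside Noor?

Of the 9! = 362880 arrangements, those with Hana and Noor adjacent number 2 × 8! = 80640 (treat the pair as a block with 2 internal orders).
So 362880 − 80640 = 282240 arrangements keep them apart.

282240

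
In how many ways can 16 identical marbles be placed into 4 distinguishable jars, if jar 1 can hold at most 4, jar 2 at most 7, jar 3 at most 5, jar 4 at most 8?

By stars and bars, unrestricted non-negative solutions to x_1+…+x_4 = 16 number C(16+3,3) = 969.
Subtract solutions that violate a single cap (substitute x_i' = x_i − (cap_i+1)): x_1 ≥ 5 gives C(14,3) = 364; x_2 ≥ 8 gives C(11,3) = 165; x_3 ≥ 6 gives C(13,3) = 286; x_4 ≥ 9 gives C(10,3) = 120. Together 935.
Add back pairs where two caps are both exceeded: 20 + 56 + 10 + 10 + 0 + 4 = 100.
By inclusion–exclusion the count is 969 − 935 + 100 = 134.

134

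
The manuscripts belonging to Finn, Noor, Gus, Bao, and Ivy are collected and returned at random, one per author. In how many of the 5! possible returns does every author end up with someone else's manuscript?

44

Count assignments avoiding every fixed point. For any j of the 5 authors fixed to their own manuscript, the other 5−j can be arranged in (5−j)! ways.
By inclusion–exclusion this is Σ_{j=0}^{5} (−1)^j C(5,j)·(5−j)!.
Computing: 120 − 120 + 60 − 20 + 5 − 1 = 44.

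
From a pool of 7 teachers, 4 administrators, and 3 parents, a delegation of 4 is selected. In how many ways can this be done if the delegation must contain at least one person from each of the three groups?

Unrestricted: C(14,4) = 1001 ways to pick any 4 of the 14.
Subtract selections that omit an entire group: no teachers → C(7,4) = 35; no administrators → C(10,4) = 210; no parents → C(11,4) = 330.
Add back selections omitting two groups (i.e. drawn from a single group): C(7,4) + C(4,4) + C(3,4) = 36.
By inclusion–exclusion: 1001 − 575 + 36 = 462.

462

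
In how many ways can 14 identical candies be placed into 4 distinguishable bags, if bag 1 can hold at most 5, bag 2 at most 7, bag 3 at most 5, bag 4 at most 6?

By stars and bars, unrestricted non-negative solutions to x_1+…+x_4 = 14 number C(14+3,3) = 680.
Subtract solutions that violate a single cap (substitute x_i' = x_i − (cap_i+1)): x_1 ≥ 6 gives C(11,3) = 165; x_2 ≥ 8 gives C(9,3) = 84; x_3 ≥ 6 gives C(11,3) = 165; x_4 ≥ 7 gives C(10,3) = 120. Together 534.
Add back pairs where two caps are both exceeded: 1 + 10 + 4 + 1 + 0 + 4 = 20.
By inclusion–exclusion the count is 680 − 534 + 20 = 166.

166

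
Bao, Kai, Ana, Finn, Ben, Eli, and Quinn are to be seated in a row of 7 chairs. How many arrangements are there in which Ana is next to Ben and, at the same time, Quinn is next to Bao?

480

Treat {Ana,Ben} as one block (2 orders) and {Quinn,Bao} as another (2 orders).
That leaves 5 units to arrange: 2 × 2 × 5! = 4 × 120 = 480.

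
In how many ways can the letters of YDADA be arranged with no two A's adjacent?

There are 5!/(2!·2!) = 30 arrangements of YDADA in total.
If the two A's are adjacent, glue them into one block, leaving 4 items to arrange: (4)!/(2!) = 12 ways.
Subtracting, 30 − 12 = 18 arrangements keep the A's apart.

18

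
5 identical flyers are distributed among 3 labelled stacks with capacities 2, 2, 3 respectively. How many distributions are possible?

Ignoring the caps, the number of non-negative solutions to x_1+…+x_3 = 5 is C(7,2) = 21.
Subtract solutions that violate a single cap (substitute x_i' = x_i − (cap_i+1)): x_1 ≥ 3 gives C(4,2) = 6; x_2 ≥ 3 gives C(4,2) = 6; x_3 ≥ 4 gives C(3,2) = 3. Together 15.
No two caps can be exceeded simultaneously, so the pair terms are all 0.
By inclusion–exclusion the count is 21 − 15 + 0 = 6.

6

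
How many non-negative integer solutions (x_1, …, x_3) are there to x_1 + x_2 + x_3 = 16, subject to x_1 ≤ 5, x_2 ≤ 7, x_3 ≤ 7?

Without the upper bounds there are C(18,2) = 153 ways to split 16 among 3 variables.
Subtract solutions that violate a single cap (substitute x_i' = x_i − (cap_i+1)): x_1 ≥ 6 gives C(12,2) = 66; x_2 ≥ 8 gives C(10,2) = 45; x_3 ≥ 8 gives C(10,2) = 45. Together 156.
Add back pairs where two caps are both exceeded: 6 + 6 + 1 = 13.
By inclusion–exclusion the count is 153 − 156 + 13 = 10.

10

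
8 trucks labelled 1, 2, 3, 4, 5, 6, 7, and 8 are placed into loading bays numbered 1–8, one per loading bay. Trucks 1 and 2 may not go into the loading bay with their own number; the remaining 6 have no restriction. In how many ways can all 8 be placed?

30960

Let Aᵢ (for i ∈ {1, 2}) be the placements that put truck i in its forbidden loading bay. Any j of these fix j positions, leaving (8−j)! ways to fill the rest, and there are C(2,j) ways to pick which j.
By inclusion–exclusion, the number of valid placements is Σ_{j=0}^{2} (−1)^j C(2,j)·(8−j)!.
Computing: 40320 − 10080 + 720 = 30960.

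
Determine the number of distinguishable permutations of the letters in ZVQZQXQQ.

The 8 letters of ZVQZQXQQ have repeats: Q appearing 4 times and Z appearing twice.
The number of distinct arrangements is 8!/(4!·2!) = 40320/48 = 840.

840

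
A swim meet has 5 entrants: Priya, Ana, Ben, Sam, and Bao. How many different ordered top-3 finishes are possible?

60

There are 5 choices for 1st place, 4 for 2nd, and 3 for 3rd.
That gives 5 × 4 × 3 = 60.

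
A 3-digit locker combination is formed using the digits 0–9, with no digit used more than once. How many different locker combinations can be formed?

720

This is a permutation of 3 out of 10: P(10,3) = 10!/7!.
That product is 10 × 9 × 8 = 720.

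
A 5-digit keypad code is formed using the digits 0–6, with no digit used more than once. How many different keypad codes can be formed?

Choose and order 5 of the 7 symbols: the first digit has 7 options, the next 6, and so on down to 3.
7 × 6 × 5 × 4 × 3 = 2520.

2520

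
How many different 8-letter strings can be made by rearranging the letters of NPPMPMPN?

NPPMPMPN has 8 letters with M appearing twice, N appearing twice, and P appearing 4 times.
So there are 8! / (4!·2!·2!) = 420 distinguishable arrangements.

420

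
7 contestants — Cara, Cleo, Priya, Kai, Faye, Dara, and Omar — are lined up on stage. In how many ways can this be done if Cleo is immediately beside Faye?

1440

Glue Cleo and Faye into one block (2 internal orders), leaving 6 units to arrange in a row.
That gives 2 × 6! = 2 × 720 = 1440.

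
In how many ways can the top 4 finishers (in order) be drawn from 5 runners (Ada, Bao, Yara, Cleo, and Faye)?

120

This is an ordered selection of 4 from 5: P(5,4).
That gives 5 × 4 × 3 × 2 = 120.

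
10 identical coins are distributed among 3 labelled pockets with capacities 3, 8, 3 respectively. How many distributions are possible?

13

Ignoring the caps, the number of non-negative solutions to x_1+…+x_3 = 10 is C(12,2) = 66.
Subtract solutions that violate a single cap (substitute x_i' = x_i − (cap_i+1)): x_1 ≥ 4 gives C(8,2) = 28; x_2 ≥ 9 gives C(3,2) = 3; x_3 ≥ 4 gives C(8,2) = 28. Together 59.
Add back pairs where two caps are both exceeded: 0 + 6 + 0 = 6.
By inclusion–exclusion the count is 66 − 59 + 6 = 13.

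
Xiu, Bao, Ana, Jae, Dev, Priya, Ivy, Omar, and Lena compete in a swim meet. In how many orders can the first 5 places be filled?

There are 9 choices for 1st place, 8 for 2nd, and so on down to 5 for position 5.
That gives 9 × 8 × 7 × 6 × 5 = 15120.

15120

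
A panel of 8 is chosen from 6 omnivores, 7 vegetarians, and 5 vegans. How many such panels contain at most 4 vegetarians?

Split by how many vegetarians are chosen (0 through 4).
Sum: C(7,0)·C(11,8) + C(7,1)·C(11,7) + C(7,2)·C(11,6) + C(7,3)·C(11,5) + C(7,4)·C(11,4) = 165 + 2310 + 9702 + 16170 + 11550 = 39897.

39897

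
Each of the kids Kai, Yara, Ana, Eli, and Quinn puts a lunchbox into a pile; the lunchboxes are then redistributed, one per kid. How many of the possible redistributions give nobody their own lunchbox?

Count assignments avoiding every fixed point. For any j of the 5 kids fixed to their own lunchbox, the other 5−j can be arranged in (5−j)! ways.
By inclusion–exclusion this is Σ_{j=0}^{5} (−1)^j C(5,j)·(5−j)!.
Computing: 120 − 120 + 60 − 20 + 5 − 1 = 44.

44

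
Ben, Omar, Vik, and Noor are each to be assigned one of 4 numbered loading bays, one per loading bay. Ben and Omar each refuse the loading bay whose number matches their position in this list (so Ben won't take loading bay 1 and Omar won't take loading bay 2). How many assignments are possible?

Let Aᵢ (for i ∈ {1, 2}) be the placements that put person i in their forbidden loading bay. Any j of these fix j positions, leaving (4−j)! ways to fill the rest, and there are C(2,j) ways to pick which j.
By inclusion–exclusion, the number of valid placements is Σ_{j=0}^{2} (−1)^j C(2,j)·(4−j)!.
Computing: 24 − 12 + 2 = 14.

14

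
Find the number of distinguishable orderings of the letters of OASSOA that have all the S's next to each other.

Treat the 2 copies of S as a single block. The multiset to arrange is then {SS, A, A, O, O}, 5 items in all.
That gives (5)!/(2!·2!) = 30 arrangements.

30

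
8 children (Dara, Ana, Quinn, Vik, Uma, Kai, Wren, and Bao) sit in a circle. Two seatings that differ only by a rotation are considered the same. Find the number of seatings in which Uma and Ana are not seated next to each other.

3600

All circular seatings of 8 people number (7)! = 5040.
Those with Uma next to Ana: fuse the pair into one unit and seat 7 units around a circle — 2·(6)! = 1440.
Subtracting, 5040 − 1440 = 3600.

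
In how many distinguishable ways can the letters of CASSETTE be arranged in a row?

CASSETTE has 8 letters with E appearing twice, S appearing twice, and T appearing twice.
So there are 8! / (2!·2!·2!) = 5040 distinguishable arrangements.

5040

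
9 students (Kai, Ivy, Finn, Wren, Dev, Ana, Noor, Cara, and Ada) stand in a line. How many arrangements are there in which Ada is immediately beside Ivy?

80640

Treat {Ada, Ivy} as a single unit. There are 8 units to order, and the pair itself can be ordered 2 ways.
So the count is 2·(8)! = 80640.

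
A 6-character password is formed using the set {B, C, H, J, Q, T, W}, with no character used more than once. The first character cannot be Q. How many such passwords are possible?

The first character has 7−1 = 6 choices (anything except Q).
The remaining 5 characters are filled from the other 6 symbols without repetition: 6 × 5 × 4 × 3 × 2 = 720.
Total: 6 × 720 = 4320.

4320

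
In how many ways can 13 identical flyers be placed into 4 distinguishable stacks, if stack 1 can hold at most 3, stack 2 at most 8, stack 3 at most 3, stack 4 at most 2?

By stars and bars, unrestricted non-negative solutions to x_1+…+x_4 = 13 number C(13+3,3) = 560.
Subtract solutions that violate a single cap (substitute x_i' = x_i − (cap_i+1)): x_1 ≥ 4 gives C(12,3) = 220; x_2 ≥ 9 gives C(7,3) = 35; x_3 ≥ 4 gives C(12,3) = 220; x_4 ≥ 3 gives C(13,3) = 286. Together 761.
Add back pairs where two caps are both exceeded: 1 + 56 + 84 + 1 + 4 + 84 = 230.
Subtract triples: 0 + 0 + 10 + 0 = 10.
By inclusion–exclusion the count is 560 − 761 + 230 − 10 = 19.

19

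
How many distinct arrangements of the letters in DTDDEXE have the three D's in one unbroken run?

Treat the 3 copies of D as a single block. The multiset to arrange is then {DDD, E, E, T, X}, 5 items in all.
That gives (5)!/(2!) = 60 arrangements.

60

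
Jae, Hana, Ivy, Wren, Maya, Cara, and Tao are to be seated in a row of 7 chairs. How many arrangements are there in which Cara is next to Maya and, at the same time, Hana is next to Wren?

480

Treat {Cara,Maya} as one block (2 orders) and {Hana,Wren} as another (2 orders).
That leaves 5 units to arrange: 2 × 2 × 5! = 4 × 120 = 480.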